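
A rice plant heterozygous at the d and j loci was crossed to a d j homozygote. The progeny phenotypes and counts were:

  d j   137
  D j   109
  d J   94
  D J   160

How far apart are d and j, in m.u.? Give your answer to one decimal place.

The two most frequent classes, D J (160) and d j (137), are the parental types, so the F1 was D J / d j.
The recombinant classes are D j and d J: 109 + 94 = 203.
Recombination frequency = 203/500 = 0.4060 ≈ 40.6%, i.e. 40.6 m.u.

40.6 m.u.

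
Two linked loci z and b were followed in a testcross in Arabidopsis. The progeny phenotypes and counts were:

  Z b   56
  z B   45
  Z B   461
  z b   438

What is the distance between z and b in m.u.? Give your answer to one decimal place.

10.1 m.u.

The two most frequent classes, Z B (461) and z b (438), are the parental types, so the F1 was Z B / z b.
The recombinant classes are Z b and z B: 56 + 45 = 101.
Recombination frequency = 101/1000 = 0.1010 ≈ 10.1%, i.e. 10.1 m.u.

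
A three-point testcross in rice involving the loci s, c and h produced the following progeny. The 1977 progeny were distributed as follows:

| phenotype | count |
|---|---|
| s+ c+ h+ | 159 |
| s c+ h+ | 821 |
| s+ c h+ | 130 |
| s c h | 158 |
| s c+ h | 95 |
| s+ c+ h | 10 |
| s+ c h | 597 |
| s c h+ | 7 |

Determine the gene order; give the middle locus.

c

The two most frequent reciprocal classes, s c+ h+ and s+ c h, are the parental types, so the F1 was s c+ h+ / s+ c h.
The two rarest classes, s c h+ and s+ c+ h, are the double crossovers. Comparing them with the parentals, only the c allele has switched, so c is the middle locus and the order is s – c – h.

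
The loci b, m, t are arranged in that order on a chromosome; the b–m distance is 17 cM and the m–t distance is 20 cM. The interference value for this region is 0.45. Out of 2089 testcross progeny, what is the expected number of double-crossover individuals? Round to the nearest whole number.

39

Map distances give recombination frequencies of 0.170 and 0.200 for the two intervals.
With interference 0.45 (so coincidence = 0.55), expected double-crossover frequency = 0.170 × 0.200 × 0.55 = 0.01870.
Expected number = 0.01870 × 2089 = 39.06 ≈ 39.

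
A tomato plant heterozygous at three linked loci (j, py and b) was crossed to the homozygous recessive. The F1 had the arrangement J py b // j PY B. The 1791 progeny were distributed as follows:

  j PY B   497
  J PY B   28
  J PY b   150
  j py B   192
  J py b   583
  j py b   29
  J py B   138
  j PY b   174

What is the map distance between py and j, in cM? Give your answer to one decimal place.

22.3 cM

The two rarest classes, j py b and J PY B, are the double crossovers. Comparing them with the parentals, only the j allele has switched, so j is the middle locus and the order is b – j – py.
Crossovers in the j–py interval produce the single-crossover classes J PY b and j py B (150 + 192 = 342) plus the double crossovers (57).
RF(j–py) = (342 + 57) / 1791 = 399/1791 = 0.2228 → 22.3 cM.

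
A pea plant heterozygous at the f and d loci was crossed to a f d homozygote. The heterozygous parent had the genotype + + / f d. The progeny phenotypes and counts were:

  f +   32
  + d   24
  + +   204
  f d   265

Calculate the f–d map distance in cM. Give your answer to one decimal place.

10.7 cM

The recombinant classes are + d and f +: 24 + 32 = 56.
Recombination frequency = 56/525 = 0.1067 ≈ 10.7%, i.e. 10.7 cM.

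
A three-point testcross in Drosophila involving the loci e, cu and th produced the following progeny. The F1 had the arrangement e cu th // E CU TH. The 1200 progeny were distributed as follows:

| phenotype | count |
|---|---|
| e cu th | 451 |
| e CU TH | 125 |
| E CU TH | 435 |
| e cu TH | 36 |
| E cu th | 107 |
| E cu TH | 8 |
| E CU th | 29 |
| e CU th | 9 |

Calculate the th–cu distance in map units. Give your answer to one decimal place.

The two rarest classes, e CU th and E cu TH, are the double crossovers. Comparing them with the parentals, only the cu allele has switched, so cu is the middle locus and the order is th – cu – e.
Crossovers in the th–cu interval produce the single-crossover classes e cu TH and E CU th (36 + 29 = 65) plus the double crossovers (17).
RF(th–cu) = (65 + 17) / 1200 = 82/1200 = 0.0683 → 6.8 map units.

6.8 map units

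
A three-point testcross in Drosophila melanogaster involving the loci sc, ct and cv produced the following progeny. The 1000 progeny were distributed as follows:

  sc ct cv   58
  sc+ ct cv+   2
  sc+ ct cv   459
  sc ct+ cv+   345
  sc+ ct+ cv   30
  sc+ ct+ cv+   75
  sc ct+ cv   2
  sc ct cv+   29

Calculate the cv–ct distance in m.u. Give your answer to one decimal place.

The two most frequent reciprocal classes, sc ct+ cv+ and sc+ ct cv, are the parental types, so the F1 was sc ct+ cv+ / sc+ ct cv.
The two rarest classes, sc ct+ cv and sc+ ct cv+, are the double crossovers. Comparing them with the parentals, only the cv allele has switched, so cv is the middle locus and the order is ct – cv – sc.
Crossovers in the ct–cv interval produce the single-crossover classes sc ct cv+ and sc+ ct+ cv (29 + 30 = 59) plus the double crossovers (4).
RF(ct–cv) = (59 + 4) / 1000 = 63/1000 = 0.0630 → 6.3 m.u.

6.3 m.u.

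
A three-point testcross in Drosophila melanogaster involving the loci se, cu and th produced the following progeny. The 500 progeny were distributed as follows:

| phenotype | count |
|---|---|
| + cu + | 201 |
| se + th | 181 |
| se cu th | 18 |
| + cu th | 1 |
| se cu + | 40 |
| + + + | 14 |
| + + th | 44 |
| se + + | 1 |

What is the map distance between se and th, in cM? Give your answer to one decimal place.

The two most frequent reciprocal classes, se + th and + cu +, are the parental types, so the F1 was se + th / + cu +.
The two rarest classes, se + + and + cu th, are the double crossovers. Comparing them with the parentals, only the th allele has switched, so th is the middle locus and the order is cu – th – se.
Crossovers in the th–se interval produce the single-crossover classes + + th and se cu + (44 + 40 = 84) plus the double crossovers (2).
RF(th–se) = (84 + 2) / 500 = 86/500 = 0.1720 → 17.2 cM.

17.2 cM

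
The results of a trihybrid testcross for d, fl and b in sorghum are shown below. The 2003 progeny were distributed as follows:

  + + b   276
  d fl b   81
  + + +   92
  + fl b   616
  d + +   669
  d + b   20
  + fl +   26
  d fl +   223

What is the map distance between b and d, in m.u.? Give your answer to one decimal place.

10.9 m.u.

The two most frequent reciprocal classes, + fl b and d + +, are the parental types, so the F1 was + fl b / d + +.
The two rarest classes, + fl + and d + b, are the double crossovers. Comparing them with the parentals, only the b allele has switched, so b is the middle locus and the order is d – b – fl.
Crossovers in the d–b interval produce the single-crossover classes d fl b and + + + (81 + 92 = 173) plus the double crossovers (46).
RF(d–b) = (173 + 46) / 2003 = 219/2003 = 0.1093 → 10.9 m.u.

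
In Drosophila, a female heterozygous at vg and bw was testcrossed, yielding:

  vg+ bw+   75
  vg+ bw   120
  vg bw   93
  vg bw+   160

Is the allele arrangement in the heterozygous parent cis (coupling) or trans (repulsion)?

trans

The two most frequent classes are vg+ bw (120) and vg bw+ (160); these are the parental (non-recombinant) types.
So the F1 carried vg+ bw on one chromosome and vg bw+ on the other — the recessive alleles are on opposite chromosomes (trans / repulsion).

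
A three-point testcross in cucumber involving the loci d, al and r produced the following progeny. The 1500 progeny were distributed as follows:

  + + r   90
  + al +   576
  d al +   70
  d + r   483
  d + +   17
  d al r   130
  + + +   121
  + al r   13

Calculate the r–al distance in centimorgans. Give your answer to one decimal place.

18.7 centimorgans

The two most frequent reciprocal classes, d + r and + al +, are the parental types, so the F1 was d + r / + al +.
The two rarest classes, d + + and + al r, are the double crossovers. Comparing them with the parentals, only the r allele has switched, so r is the middle locus and the order is al – r – d.
Crossovers in the al–r interval produce the single-crossover classes d al r and + + + (130 + 121 = 251) plus the double crossovers (30).
RF(al–r) = (251 + 30) / 1500 = 281/1500 = 0.1873 → 18.7 centimorgans.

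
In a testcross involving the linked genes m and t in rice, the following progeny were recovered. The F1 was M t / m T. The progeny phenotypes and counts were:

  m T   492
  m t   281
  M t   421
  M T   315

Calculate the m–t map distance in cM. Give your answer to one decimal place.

39.5 cM

The recombinant classes are M T and m t: 315 + 281 = 596.
Recombination frequency = 596/1509 = 0.3950 ≈ 39.5%, i.e. 39.5 cM.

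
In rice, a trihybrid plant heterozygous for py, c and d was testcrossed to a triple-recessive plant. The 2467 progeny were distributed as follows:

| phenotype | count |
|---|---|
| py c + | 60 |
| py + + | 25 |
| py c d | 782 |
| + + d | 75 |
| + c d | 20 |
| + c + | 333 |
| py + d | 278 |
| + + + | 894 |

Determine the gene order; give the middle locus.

py

The two most frequent reciprocal classes, + + + and py c d, are the parental types, so the F1 was + + + / py c d.
The two rarest classes, py + + and + c d, are the double crossovers. Comparing them with the parentals, only the py allele has switched, so py is the middle locus and the order is d – py – c.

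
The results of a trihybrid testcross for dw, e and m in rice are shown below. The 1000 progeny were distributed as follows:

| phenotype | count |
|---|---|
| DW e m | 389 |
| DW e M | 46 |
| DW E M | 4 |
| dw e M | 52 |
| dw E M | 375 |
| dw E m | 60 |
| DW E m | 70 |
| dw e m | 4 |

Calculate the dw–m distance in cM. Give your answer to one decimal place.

The two most frequent reciprocal classes, dw E M and DW e m, are the parental types, so the F1 was dw E M / DW e m.
The two rarest classes, DW E M and dw e m, are the double crossovers. Comparing them with the parentals, only the dw allele has switched, so dw is the middle locus and the order is e – dw – m.
Crossovers in the dw–m interval produce the single-crossover classes dw E m and DW e M (60 + 46 = 106) plus the double crossovers (8).
RF(dw–m) = (106 + 8) / 1000 = 114/1000 = 0.1140 → 11.4 cM.

11.4 cM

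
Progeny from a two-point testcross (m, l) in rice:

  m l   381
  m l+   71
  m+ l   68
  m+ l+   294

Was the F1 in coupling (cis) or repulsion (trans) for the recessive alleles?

cis

The two most frequent classes are m+ l+ (294) and m l (381); these are the parental (non-recombinant) types.
So the F1 carried m+ l+ on one chromosome and m l on the other — the recessive alleles are on the same chromosome (cis / coupling).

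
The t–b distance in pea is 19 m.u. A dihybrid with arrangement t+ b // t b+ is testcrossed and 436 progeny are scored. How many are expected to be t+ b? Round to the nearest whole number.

177

A map distance of 19 m.u. corresponds to a recombination frequency of 0.190.
The F1 is t+ b / t b+, so t+ b is a parental gamete class with expected frequency (1 − r)/2 = 0.810/2 = 0.4050.
Expected number = 0.4050 × 436 = 176.58 ≈ 177.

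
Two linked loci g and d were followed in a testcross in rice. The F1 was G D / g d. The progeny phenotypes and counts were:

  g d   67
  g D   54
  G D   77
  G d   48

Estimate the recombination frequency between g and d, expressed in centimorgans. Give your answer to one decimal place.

The recombinant classes are G d and g D: 48 + 54 = 102.
Recombination frequency = 102/246 = 0.4146 ≈ 41.5%, i.e. 41.5 centimorgans.

41.5 centimorgans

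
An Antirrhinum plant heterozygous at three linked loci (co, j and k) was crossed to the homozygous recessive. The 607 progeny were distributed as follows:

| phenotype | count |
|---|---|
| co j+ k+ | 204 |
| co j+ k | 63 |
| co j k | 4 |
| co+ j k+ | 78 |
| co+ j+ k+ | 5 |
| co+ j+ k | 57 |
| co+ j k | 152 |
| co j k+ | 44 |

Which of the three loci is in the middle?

The two most frequent reciprocal classes, co j+ k+ and co+ j k, are the parental types, so the F1 was co j+ k+ / co+ j k.
The two rarest classes, co+ j+ k+ and co j k, are the double crossovers. Comparing them with the parentals, only the co allele has switched, so co is the middle locus and the order is j – co – k.

co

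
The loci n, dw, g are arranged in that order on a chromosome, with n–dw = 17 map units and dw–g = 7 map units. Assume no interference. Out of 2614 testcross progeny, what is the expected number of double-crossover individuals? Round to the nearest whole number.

Map distances give recombination frequencies of 0.170 and 0.070 for the two intervals.
With no interference, expected double-crossover frequency = 0.170 × 0.070 = 0.01190.
Expected number = 0.01190 × 2614 = 31.11 ≈ 31.

31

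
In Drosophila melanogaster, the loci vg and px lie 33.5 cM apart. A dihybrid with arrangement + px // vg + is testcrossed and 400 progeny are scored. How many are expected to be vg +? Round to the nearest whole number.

A map distance of 33.5 cM corresponds to a recombination frequency of 0.335.
The F1 is + px / vg +, so vg + is a parental gamete class with expected frequency (1 − r)/2 = 0.665/2 = 0.3325.
Expected number = 0.3325 × 400 = 133.00 ≈ 133.

133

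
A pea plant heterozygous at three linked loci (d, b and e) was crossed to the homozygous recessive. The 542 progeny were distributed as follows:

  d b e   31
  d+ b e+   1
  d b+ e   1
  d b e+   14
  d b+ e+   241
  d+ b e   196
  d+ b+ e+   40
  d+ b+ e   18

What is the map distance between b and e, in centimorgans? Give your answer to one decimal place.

6.3 centimorgans

The two most frequent reciprocal classes, d b+ e+ and d+ b e, are the parental types, so the F1 was d b+ e+ / d+ b e.
The two rarest classes, d b+ e and d+ b e+, are the double crossovers. Comparing them with the parentals, only the e allele has switched, so e is the middle locus and the order is d – e – b.
Crossovers in the e–b interval produce the single-crossover classes d b e+ and d+ b+ e (14 + 18 = 32) plus the double crossovers (2).
RF(e–b) = (32 + 2) / 542 = 34/542 = 0.0627 → 6.3 centimorgans.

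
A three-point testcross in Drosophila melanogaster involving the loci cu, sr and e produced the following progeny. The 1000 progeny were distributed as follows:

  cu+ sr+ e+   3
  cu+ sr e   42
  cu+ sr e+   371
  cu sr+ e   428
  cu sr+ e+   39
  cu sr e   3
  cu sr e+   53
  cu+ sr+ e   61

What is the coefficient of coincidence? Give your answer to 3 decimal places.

The two most frequent reciprocal classes, cu sr+ e and cu+ sr e+, are the parental types, so the F1 was cu sr+ e / cu+ sr e+.
The two rarest classes, cu sr e and cu+ sr+ e+, are the double crossovers. Comparing them with the parentals, only the sr allele has switched, so sr is the middle locus and the order is cu – sr – e.
cu–sr: (114 + 6)/1000 = 0.1200; sr–e: (81 + 6)/1000 = 0.0870.
Expected DCO frequency = 0.1200 × 0.0870 ≈ 0.01044; observed = 6/1000 ≈ 0.00600.
Coefficient of coincidence = 0.00600/0.01044 ≈ 0.575.

0.575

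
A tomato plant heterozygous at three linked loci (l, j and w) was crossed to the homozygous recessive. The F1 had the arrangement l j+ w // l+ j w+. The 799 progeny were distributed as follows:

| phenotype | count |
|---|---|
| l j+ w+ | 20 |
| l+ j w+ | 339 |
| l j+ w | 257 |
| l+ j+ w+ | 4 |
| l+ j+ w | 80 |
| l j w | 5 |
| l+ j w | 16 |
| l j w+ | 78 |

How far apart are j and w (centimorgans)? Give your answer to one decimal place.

5.6 centimorgans

The two rarest classes, l j w and l+ j+ w+, are the double crossovers. Comparing them with the parentals, only the j allele has switched, so j is the middle locus and the order is w – j – l.
Crossovers in the w–j interval produce the single-crossover classes l j+ w+ and l+ j w (20 + 16 = 36) plus the double crossovers (9).
RF(w–j) = (36 + 9) / 799 = 45/799 = 0.0563 → 5.6 centimorgans.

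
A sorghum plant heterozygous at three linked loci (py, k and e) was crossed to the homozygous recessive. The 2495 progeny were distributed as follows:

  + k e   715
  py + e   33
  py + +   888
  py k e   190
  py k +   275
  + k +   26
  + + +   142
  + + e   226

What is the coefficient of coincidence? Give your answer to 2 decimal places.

0.67

The two most frequent reciprocal classes, py + + and + k e, are the parental types, so the F1 was py + + / + k e.
The two rarest classes, py + e and + k +, are the double crossovers. Comparing them with the parentals, only the e allele has switched, so e is the middle locus and the order is py – e – k.
py–e: (332 + 59)/2495 = 0.1567; e–k: (501 + 59)/2495 = 0.2244.
Expected DCO frequency = 0.1567 × 0.2244 ≈ 0.03516; observed = 59/2495 ≈ 0.02365.
Coefficient of coincidence = 0.02365/0.03516 ≈ 0.67.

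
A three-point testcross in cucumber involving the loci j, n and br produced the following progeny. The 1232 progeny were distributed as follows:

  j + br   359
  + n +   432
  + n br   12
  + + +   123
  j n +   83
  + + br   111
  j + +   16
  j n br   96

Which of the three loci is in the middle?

The two most frequent reciprocal classes, j + br and + n +, are the parental types, so the F1 was j + br / + n +.
The two rarest classes, j + + and + n br, are the double crossovers. Comparing them with the parentals, only the br allele has switched, so br is the middle locus and the order is n – br – j.

br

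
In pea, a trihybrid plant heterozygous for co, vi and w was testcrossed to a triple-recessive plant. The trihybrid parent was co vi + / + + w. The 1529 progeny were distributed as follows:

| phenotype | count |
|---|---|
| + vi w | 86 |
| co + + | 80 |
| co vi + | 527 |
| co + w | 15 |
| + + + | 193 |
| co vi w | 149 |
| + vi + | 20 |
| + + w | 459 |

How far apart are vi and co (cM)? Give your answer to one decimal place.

13.1 cM

The two rarest classes, + vi + and co + w, are the double crossovers. Comparing them with the parentals, only the co allele has switched, so co is the middle locus and the order is vi – co – w.
Crossovers in the vi–co interval produce the single-crossover classes co + + and + vi w (80 + 86 = 166) plus the double crossovers (35).
RF(vi–co) = (166 + 35) / 1529 = 201/1529 = 0.1315 → 13.1 cM.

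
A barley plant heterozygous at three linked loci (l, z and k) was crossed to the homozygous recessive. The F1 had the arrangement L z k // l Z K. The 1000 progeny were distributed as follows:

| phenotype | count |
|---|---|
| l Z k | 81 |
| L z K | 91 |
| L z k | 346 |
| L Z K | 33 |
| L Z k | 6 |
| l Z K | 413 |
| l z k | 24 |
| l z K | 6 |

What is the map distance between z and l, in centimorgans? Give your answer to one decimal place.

The two rarest classes, L Z k and l z K, are the double crossovers. Comparing them with the parentals, only the z allele has switched, so z is the middle locus and the order is k – z – l.
Crossovers in the z–l interval produce the single-crossover classes l z k and L Z K (24 + 33 = 57) plus the double crossovers (12).
RF(z–l) = (57 + 12) / 1000 = 69/1000 = 0.0690 → 6.9 centimorgans.

6.9 centimorgans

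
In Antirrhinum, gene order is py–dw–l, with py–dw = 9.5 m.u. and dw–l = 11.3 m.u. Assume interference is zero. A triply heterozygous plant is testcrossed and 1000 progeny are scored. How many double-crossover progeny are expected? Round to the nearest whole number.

11

Map distances give recombination frequencies of 0.095 and 0.113 for the two intervals.
With no interference, expected double-crossover frequency = 0.095 × 0.113 = 0.01073.
Expected number = 0.01073 × 1000 = 10.73 ≈ 11.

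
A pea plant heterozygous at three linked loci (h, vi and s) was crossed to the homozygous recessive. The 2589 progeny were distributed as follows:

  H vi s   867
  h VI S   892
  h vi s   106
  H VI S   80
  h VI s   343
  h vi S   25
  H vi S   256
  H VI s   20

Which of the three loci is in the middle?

The two most frequent reciprocal classes, h VI S and H vi s, are the parental types, so the F1 was h VI S / H vi s.
The two rarest classes, h vi S and H VI s, are the double crossovers. Comparing them with the parentals, only the vi allele has switched, so vi is the middle locus and the order is s – vi – h.

vi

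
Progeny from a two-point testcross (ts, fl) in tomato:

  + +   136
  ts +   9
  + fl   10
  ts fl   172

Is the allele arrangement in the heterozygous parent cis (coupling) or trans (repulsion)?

The two most frequent classes are + + (136) and ts fl (172); these are the parental (non-recombinant) types.
So the F1 carried + + on one chromosome and ts fl on the other — the recessive alleles are on the same chromosome (cis / coupling).

cis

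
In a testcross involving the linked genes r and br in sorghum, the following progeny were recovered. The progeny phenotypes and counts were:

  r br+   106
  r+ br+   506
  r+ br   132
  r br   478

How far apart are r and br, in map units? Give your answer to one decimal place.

19.5 map units

The two most frequent classes, r+ br+ (506) and r br (478), are the parental types, so the F1 was r+ br+ / r br.
The recombinant classes are r+ br and r br+: 132 + 106 = 238.
Recombination frequency = 238/1222 = 0.1948 ≈ 19.5%, i.e. 19.5 map units.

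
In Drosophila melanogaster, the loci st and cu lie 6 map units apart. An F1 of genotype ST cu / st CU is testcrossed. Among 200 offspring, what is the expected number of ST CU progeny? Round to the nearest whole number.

6

A map distance of 6 map units corresponds to a recombination frequency of 0.060.
The F1 is ST cu / st CU, so ST CU is a recombinant gamete class with expected frequency r/2 = 0.060/2 = 0.0300.
Expected number = 0.0300 × 200 = 6.00 ≈ 6.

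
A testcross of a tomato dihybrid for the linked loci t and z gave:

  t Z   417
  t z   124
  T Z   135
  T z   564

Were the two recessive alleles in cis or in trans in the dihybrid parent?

The two most frequent classes are T z (564) and t Z (417); these are the parental (non-recombinant) types.
So the F1 carried T z on one chromosome and t Z on the other — the recessive alleles are on opposite chromosomes (trans / repulsion).

trans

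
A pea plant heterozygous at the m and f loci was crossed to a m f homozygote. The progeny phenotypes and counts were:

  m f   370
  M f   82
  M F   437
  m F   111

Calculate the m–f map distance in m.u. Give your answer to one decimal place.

19.3 m.u.

The two most frequent classes, M F (437) and m f (370), are the parental types, so the F1 was M F / m f.
The recombinant classes are M f and m F: 82 + 111 = 193.
Recombination frequency = 193/1000 = 0.1930 ≈ 19.3%, i.e. 19.3 m.u.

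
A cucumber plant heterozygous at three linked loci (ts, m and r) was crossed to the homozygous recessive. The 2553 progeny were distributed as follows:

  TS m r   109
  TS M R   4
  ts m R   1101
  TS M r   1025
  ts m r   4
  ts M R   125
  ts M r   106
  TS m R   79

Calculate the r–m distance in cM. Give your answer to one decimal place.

The two most frequent reciprocal classes, ts m R and TS M r, are the parental types, so the F1 was ts m R / TS M r.
The two rarest classes, ts m r and TS M R, are the double crossovers. Comparing them with the parentals, only the r allele has switched, so r is the middle locus and the order is ts – r – m.
Crossovers in the r–m interval produce the single-crossover classes ts M R and TS m r (125 + 109 = 234) plus the double crossovers (8).
RF(r–m) = (234 + 8) / 2553 = 242/2553 = 0.0948 → 9.5 cM.

9.5 cM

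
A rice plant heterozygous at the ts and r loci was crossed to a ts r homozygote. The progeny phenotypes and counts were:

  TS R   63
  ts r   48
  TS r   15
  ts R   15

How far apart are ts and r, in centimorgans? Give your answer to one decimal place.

The two most frequent classes, TS R (63) and ts r (48), are the parental types, so the F1 was TS R / ts r.
The recombinant classes are TS r and ts R: 15 + 15 = 30.
Recombination frequency = 30/141 = 0.2128 ≈ 21.3%, i.e. 21.3 centimorgans.

21.3 centimorgans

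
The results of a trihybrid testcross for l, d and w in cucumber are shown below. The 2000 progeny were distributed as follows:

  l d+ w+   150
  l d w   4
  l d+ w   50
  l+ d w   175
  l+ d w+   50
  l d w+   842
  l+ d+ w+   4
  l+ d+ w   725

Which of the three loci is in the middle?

The two most frequent reciprocal classes, l+ d+ w and l d w+, are the parental types, so the F1 was l+ d+ w / l d w+.
The two rarest classes, l+ d+ w+ and l d w, are the double crossovers. Comparing them with the parentals, only the w allele has switched, so w is the middle locus and the order is d – w – l.

w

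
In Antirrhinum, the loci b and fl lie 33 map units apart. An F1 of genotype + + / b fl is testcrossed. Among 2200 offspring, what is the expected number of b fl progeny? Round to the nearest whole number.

A map distance of 33 map units corresponds to a recombination frequency of 0.330.
The F1 is + + / b fl, so b fl is a parental gamete class with expected frequency (1 − r)/2 = 0.670/2 = 0.3350.
Expected number = 0.3350 × 2200 = 737.00 ≈ 737.

737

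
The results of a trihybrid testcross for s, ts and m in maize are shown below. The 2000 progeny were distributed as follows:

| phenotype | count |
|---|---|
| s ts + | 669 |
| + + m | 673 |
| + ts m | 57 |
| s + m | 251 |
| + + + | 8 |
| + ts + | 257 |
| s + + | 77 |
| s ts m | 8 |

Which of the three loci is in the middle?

m

The two most frequent reciprocal classes, + + m and s ts +, are the parental types, so the F1 was + + m / s ts +.
The two rarest classes, + + + and s ts m, are the double crossovers. Comparing them with the parentals, only the m allele has switched, so m is the middle locus and the order is ts – m – s.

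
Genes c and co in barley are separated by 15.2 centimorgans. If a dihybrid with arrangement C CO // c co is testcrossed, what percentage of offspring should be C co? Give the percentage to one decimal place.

7.6%

A map distance of 15.2 centimorgans corresponds to a recombination frequency of 0.152.
The F1 is C CO / c co, so C co is a recombinant gamete class with expected frequency r/2 = 0.152/2 = 0.0760.
That is 0.0760 = 7.6% of the progeny.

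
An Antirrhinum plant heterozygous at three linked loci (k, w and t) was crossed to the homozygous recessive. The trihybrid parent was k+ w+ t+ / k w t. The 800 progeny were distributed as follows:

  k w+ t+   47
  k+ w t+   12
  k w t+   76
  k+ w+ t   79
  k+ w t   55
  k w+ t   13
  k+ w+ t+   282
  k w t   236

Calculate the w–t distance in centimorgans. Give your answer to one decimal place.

The two rarest classes, k+ w t+ and k w+ t, are the double crossovers. Comparing them with the parentals, only the w allele has switched, so w is the middle locus and the order is k – w – t.
Crossovers in the w–t interval produce the single-crossover classes k+ w+ t and k w t+ (79 + 76 = 155) plus the double crossovers (25).
RF(w–t) = (155 + 25) / 800 = 180/800 = 0.2250 → 22.5 centimorgans.

22.5 centimorgans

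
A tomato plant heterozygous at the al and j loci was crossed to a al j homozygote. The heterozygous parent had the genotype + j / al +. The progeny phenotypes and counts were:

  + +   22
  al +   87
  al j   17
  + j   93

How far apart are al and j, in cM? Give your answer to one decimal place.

17.8 cM

The recombinant classes are + + and al j: 22 + 17 = 39.
Recombination frequency = 39/219 = 0.1781 ≈ 17.8%, i.e. 17.8 cM.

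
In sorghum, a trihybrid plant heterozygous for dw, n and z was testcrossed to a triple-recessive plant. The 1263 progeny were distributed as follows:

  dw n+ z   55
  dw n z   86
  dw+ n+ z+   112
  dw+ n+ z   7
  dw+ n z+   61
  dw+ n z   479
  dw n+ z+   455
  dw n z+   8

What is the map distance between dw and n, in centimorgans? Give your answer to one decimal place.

The two most frequent reciprocal classes, dw+ n z and dw n+ z+, are the parental types, so the F1 was dw+ n z / dw n+ z+.
The two rarest classes, dw+ n+ z and dw n z+, are the double crossovers. Comparing them with the parentals, only the n allele has switched, so n is the middle locus and the order is z – n – dw.
Crossovers in the n–dw interval produce the single-crossover classes dw n z and dw+ n+ z+ (86 + 112 = 198) plus the double crossovers (15).
RF(n–dw) = (198 + 15) / 1263 = 213/1263 = 0.1686 → 16.9 centimorgans.

16.9 centimorgans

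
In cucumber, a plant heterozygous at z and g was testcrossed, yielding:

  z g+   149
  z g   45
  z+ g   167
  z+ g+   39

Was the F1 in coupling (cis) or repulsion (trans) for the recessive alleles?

The two most frequent classes are z+ g (167) and z g+ (149); these are the parental (non-recombinant) types.
So the F1 carried z+ g on one chromosome and z g+ on the other — the recessive alleles are on opposite chromosomes (trans / repulsion).

trans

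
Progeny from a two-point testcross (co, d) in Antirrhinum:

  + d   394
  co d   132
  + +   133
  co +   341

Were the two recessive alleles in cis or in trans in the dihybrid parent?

trans

The two most frequent classes are + d (394) and co + (341); these are the parental (non-recombinant) types.
So the F1 carried + d on one chromosome and co + on the other — the recessive alleles are on opposite chromosomes (trans / repulsion).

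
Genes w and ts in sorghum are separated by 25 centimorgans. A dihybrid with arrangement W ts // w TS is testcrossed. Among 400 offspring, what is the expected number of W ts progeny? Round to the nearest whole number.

A map distance of 25 centimorgans corresponds to a recombination frequency of 0.250.
The F1 is W ts / w TS, so W ts is a parental gamete class with expected frequency (1 − r)/2 = 0.750/2 = 0.3750.
Expected number = 0.3750 × 400 = 150.00 ≈ 150.

150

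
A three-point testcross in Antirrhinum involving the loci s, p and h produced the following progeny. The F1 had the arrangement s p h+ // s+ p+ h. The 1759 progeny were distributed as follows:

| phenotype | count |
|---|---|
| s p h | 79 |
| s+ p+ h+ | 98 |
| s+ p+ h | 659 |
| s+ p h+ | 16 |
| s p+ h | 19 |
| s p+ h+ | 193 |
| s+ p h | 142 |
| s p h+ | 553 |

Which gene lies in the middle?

The two rarest classes, s+ p h+ and s p+ h, are the double crossovers. Comparing them with the parentals, only the s allele has switched, so s is the middle locus and the order is h – s – p.

s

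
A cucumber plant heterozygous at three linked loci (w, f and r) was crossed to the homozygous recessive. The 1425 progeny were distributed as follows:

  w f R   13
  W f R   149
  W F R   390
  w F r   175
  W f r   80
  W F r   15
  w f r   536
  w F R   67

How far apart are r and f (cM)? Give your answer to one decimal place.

The two most frequent reciprocal classes, w f r and W F R, are the parental types, so the F1 was w f r / W F R.
The two rarest classes, w f R and W F r, are the double crossovers. Comparing them with the parentals, only the r allele has switched, so r is the middle locus and the order is f – r – w.
Crossovers in the f–r interval produce the single-crossover classes w F r and W f R (175 + 149 = 324) plus the double crossovers (28).
RF(f–r) = (324 + 28) / 1425 = 352/1425 = 0.2470 → 24.7 cM.

24.7 cM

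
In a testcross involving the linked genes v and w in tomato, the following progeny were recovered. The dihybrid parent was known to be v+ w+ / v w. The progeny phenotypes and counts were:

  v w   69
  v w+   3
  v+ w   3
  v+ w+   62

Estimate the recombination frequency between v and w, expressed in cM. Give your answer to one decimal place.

4.4 cM

The recombinant classes are v+ w and v w+: 3 + 3 = 6.
Recombination frequency = 6/137 = 0.0438 ≈ 4.4%, i.e. 4.4 cM.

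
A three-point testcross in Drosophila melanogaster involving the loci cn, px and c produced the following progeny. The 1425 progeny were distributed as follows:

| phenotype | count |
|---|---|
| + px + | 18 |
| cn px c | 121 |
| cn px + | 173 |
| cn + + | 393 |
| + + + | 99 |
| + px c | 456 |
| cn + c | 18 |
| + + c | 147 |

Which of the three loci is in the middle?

The two most frequent reciprocal classes, cn + + and + px c, are the parental types, so the F1 was cn + + / + px c.
The two rarest classes, cn + c and + px +, are the double crossovers. Comparing them with the parentals, only the c allele has switched, so c is the middle locus and the order is cn – c – px.

c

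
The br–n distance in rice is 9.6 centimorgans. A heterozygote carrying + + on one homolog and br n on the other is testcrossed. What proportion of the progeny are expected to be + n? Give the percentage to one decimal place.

4.8%

A map distance of 9.6 centimorgans corresponds to a recombination frequency of 0.096.
The F1 is + + / br n, so + n is a recombinant gamete class with expected frequency r/2 = 0.096/2 = 0.0480.
That is 0.0480 = 4.8% of the progeny.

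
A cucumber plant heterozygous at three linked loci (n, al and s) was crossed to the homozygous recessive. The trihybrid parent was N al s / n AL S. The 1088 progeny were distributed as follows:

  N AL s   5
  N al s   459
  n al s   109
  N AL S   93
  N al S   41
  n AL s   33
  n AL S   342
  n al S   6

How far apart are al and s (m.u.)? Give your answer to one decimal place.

7.8 m.u.

The two rarest classes, N AL s and n al S, are the double crossovers. Comparing them with the parentals, only the al allele has switched, so al is the middle locus and the order is n – al – s.
Crossovers in the al–s interval produce the single-crossover classes N al S and n AL s (41 + 33 = 74) plus the double crossovers (11).
RF(al–s) = (74 + 11) / 1088 = 85/1088 = 0.0781 → 7.8 m.u.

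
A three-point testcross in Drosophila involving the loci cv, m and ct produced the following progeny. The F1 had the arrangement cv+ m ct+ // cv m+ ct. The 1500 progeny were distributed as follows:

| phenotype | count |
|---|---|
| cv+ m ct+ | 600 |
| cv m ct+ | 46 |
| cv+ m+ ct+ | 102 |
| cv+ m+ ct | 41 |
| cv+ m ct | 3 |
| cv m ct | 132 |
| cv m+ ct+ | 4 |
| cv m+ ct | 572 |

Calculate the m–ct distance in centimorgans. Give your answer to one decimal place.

The two rarest classes, cv+ m ct and cv m+ ct+, are the double crossovers. Comparing them with the parentals, only the ct allele has switched, so ct is the middle locus and the order is m – ct – cv.
Crossovers in the m–ct interval produce the single-crossover classes cv+ m+ ct+ and cv m ct (102 + 132 = 234) plus the double crossovers (7).
RF(m–ct) = (234 + 7) / 1500 = 241/1500 = 0.1607 → 16.1 centimorgans.

16.1 centimorgans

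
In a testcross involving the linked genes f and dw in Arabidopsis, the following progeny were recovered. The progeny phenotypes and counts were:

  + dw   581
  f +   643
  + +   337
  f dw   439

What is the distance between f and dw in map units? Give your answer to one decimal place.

The two most frequent classes, + dw (581) and f + (643), are the parental types, so the F1 was + dw / f +.
The recombinant classes are + + and f dw: 337 + 439 = 776.
Recombination frequency = 776/2000 = 0.3880 ≈ 38.8%, i.e. 38.8 map units.

38.8 map units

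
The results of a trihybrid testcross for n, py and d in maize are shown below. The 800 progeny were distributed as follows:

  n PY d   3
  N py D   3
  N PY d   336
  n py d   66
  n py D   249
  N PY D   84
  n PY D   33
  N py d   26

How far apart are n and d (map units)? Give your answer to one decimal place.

The two most frequent reciprocal classes, N PY d and n py D, are the parental types, so the F1 was N PY d / n py D.
The two rarest classes, n PY d and N py D, are the double crossovers. Comparing them with the parentals, only the n allele has switched, so n is the middle locus and the order is d – n – py.
Crossovers in the d–n interval produce the single-crossover classes N PY D and n py d (84 + 66 = 150) plus the double crossovers (6).
RF(d–n) = (150 + 6) / 800 = 156/800 = 0.1950 → 19.5 map units.

19.5 map units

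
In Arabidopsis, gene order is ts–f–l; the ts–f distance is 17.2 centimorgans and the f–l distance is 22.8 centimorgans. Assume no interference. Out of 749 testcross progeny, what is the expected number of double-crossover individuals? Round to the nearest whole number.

Map distances give recombination frequencies of 0.172 and 0.228 for the two intervals.
With no interference, expected double-crossover frequency = 0.172 × 0.228 = 0.03922.
Expected number = 0.03922 × 749 = 29.37 ≈ 29.

29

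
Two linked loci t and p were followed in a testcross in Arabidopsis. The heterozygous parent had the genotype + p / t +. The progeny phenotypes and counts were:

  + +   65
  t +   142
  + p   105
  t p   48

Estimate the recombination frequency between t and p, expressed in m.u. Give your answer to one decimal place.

31.4 m.u.

The recombinant classes are + + and t p: 65 + 48 = 113.
Recombination frequency = 113/360 = 0.3139 ≈ 31.4%, i.e. 31.4 m.u.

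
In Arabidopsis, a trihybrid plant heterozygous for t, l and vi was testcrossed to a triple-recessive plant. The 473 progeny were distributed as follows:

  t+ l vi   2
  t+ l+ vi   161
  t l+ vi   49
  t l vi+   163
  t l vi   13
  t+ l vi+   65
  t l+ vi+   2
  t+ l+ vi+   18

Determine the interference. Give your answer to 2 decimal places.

The two most frequent reciprocal classes, t+ l+ vi and t l vi+, are the parental types, so the F1 was t+ l+ vi / t l vi+.
The two rarest classes, t+ l vi and t l+ vi+, are the double crossovers. Comparing them with the parentals, only the l allele has switched, so l is the middle locus and the order is t – l – vi.
t–l: (114 + 4)/473 = 0.2495; l–vi: (31 + 4)/473 = 0.0740.
Expected DCO frequency = 0.2495 × 0.0740 ≈ 0.01846; observed = 4/473 ≈ 0.00846.
Coefficient of coincidence = 0.00846/0.01846 ≈ 0.46; interference = 1 − 0.46 = 0.54.

0.54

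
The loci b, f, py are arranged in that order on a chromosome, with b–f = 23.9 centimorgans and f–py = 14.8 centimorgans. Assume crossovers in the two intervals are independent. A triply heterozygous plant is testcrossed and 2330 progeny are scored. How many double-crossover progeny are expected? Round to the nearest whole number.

82

Map distances give recombination frequencies of 0.239 and 0.148 for the two intervals.
With no interference, expected double-crossover frequency = 0.239 × 0.148 = 0.03537.
Expected number = 0.03537 × 2330 = 82.42 ≈ 82.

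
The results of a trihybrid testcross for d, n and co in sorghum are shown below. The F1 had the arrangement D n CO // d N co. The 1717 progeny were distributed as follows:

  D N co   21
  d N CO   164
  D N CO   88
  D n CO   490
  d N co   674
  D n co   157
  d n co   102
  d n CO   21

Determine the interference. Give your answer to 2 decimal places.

0.14

The two rarest classes, d n CO and D N co, are the double crossovers. Comparing them with the parentals, only the d allele has switched, so d is the middle locus and the order is n – d – co.
n–d: (190 + 42)/1717 = 0.1351; d–co: (321 + 42)/1717 = 0.2114.
Expected DCO frequency = 0.1351 × 0.2114 ≈ 0.02856; observed = 42/1717 ≈ 0.02446.
Coefficient of coincidence = 0.02446/0.02856 ≈ 0.86; interference = 1 − 0.86 = 0.14.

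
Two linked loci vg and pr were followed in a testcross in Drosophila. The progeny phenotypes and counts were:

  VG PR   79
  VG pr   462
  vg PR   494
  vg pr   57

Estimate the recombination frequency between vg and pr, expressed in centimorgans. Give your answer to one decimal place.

12.5 centimorgans

The two most frequent classes, VG pr (462) and vg PR (494), are the parental types, so the F1 was VG pr / vg PR.
The recombinant classes are VG PR and vg pr: 79 + 57 = 136.
Recombination frequency = 136/1092 = 0.1245 ≈ 12.5%, i.e. 12.5 centimorgans.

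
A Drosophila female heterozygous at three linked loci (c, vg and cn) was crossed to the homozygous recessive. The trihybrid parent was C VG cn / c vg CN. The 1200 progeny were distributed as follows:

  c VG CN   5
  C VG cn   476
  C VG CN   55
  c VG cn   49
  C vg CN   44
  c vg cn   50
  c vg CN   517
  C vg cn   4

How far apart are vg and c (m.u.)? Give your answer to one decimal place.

The two rarest classes, C vg cn and c VG CN, are the double crossovers. Comparing them with the parentals, only the vg allele has switched, so vg is the middle locus and the order is c – vg – cn.
Crossovers in the c–vg interval produce the single-crossover classes c VG cn and C vg CN (49 + 44 = 93) plus the double crossovers (9).
RF(c–vg) = (93 + 9) / 1200 = 102/1200 = 0.0850 → 8.5 m.u.

8.5 m.u.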